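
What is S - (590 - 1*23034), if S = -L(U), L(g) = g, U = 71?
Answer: 22373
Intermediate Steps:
S = -71 (S = -1*71 = -71)
S - (590 - 1*23034) = -71 - (590 - 1*23034) = -71 - (590 - 23034) = -71 - 1*(-22444) = -71 + 22444 = 22373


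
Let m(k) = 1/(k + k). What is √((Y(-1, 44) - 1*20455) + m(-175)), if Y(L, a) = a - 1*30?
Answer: I*√100160914/70 ≈ 142.97*I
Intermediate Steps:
Y(L, a) = -30 + a (Y(L, a) = a - 30 = -30 + a)
m(k) = 1/(2*k)
√((Y(-1, 44) - 1*20455) + m(-175)) = √(((-30 + 44) - 1*20455) + (½)/(-175)) = √((14 - 20455) + (½)*(-1/175)) = √(-20441 - 1/350) = √(-7154351/350) = I*√100160914/70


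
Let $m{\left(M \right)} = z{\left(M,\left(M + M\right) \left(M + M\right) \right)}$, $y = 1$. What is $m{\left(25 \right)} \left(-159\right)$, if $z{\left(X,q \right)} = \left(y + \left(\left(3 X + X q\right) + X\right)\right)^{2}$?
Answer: $-623102746959$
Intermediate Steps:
$z{\left(X,q \right)} = \left(1 + 4 X + X q\right)^{2}$ ($z{\left(X,q \right)} = \left(1 + \left(\left(3 X + X q\right) + X\right)\right)^{2} = \left(1 + \left(4 X + X q\right)\right)^{2} = \left(1 + 4 X + X q\right)^{2}$)
$m{\left(M \right)} = \left(1 + 4 M + 4 M^{3}\right)^{2}$ ($m{\left(M \right)} = \left(1 + 4 M + M \left(M + M\right) \left(M + M\right)\right)^{2} = \left(1 + 4 M + M 2 M 2 M\right)^{2} = \left(1 + 4 M + M 4 M^{2}\right)^{2} = \left(1 + 4 M + 4 M^{3}\right)^{2}$)
$m{\left(25 \right)} \left(-159\right) = \left(1 + 4 \cdot 25 + 4 \cdot 25^{3}\right)^{2} \left(-159\right) = \left(1 + 100 + 4 \cdot 15625\right)^{2} \left(-159\right) = \left(1 + 100 + 62500\right)^{2} \left(-159\right) = 62601^{2} \left(-159\right) = 3918885201 \left(-159\right) = -623102746959$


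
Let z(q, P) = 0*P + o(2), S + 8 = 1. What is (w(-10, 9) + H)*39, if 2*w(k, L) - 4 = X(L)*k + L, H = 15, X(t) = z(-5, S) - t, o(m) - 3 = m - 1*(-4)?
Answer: 1677/2 ≈ 838.50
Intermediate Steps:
o(m) = 7 + m (o(m) = 3 + (m - 1*(-4)) = 3 + (m + 4) = 3 + (4 + m) = 7 + m)
S = -7 (S = -8 + 1 = -7)
z(q, P) = 9 (z(q, P) = 0*P + (7 + 2) = 0 + 9 = 9)
X(t) = 9 - t
w(k, L) = 2 + L/2 + k*(9 - L)/2 (w(k, L) = 2 + ((9 - L)*k + L)/2 = 2 + (k*(9 - L) + L)/2 = 2 + (L + k*(9 - L))/2 = 2 + (L/2 + k*(9 - L)/2) = 2 + L/2 + k*(9 - L)/2)
(w(-10, 9) + H)*39 = ((2 + (½)*9 - ½*(-10)*(-9 + 9)) + 15)*39 = ((2 + 9/2 - ½*(-10)*0) + 15)*39 = ((2 + 9/2 + 0) + 15)*39 = (13/2 + 15)*39 = (43/2)*39 = 1677/2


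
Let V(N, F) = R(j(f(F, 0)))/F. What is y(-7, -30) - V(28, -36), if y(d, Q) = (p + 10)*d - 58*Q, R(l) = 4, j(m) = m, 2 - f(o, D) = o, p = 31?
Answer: 13078/9 ≈ 1453.1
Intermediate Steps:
f(o, D) = 2 - o
y(d, Q) = -58*Q + 41*d (y(d, Q) = (31 + 10)*d - 58*Q = 41*d - 58*Q = -58*Q + 41*d)
V(N, F) = 4/F
y(-7, -30) - V(28, -36) = (-58*(-30) + 41*(-7)) - 4/(-36) = (1740 - 287) - 4*(-1)/36 = 1453 - 1*(-⅑) = 1453 + ⅑ = 13078/9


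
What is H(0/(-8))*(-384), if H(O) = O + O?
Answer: 0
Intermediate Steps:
H(O) = 2*O
H(0/(-8))*(-384) = (2*(0/(-8)))*(-384) = (2*(0*(-⅛)))*(-384) = (2*0)*(-384) = 0*(-384) = 0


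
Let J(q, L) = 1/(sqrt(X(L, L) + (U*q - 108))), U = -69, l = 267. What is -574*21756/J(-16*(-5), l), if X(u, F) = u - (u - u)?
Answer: -12487944*I*sqrt(5361) ≈ -9.1435e+8*I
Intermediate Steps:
X(u, F) = u (X(u, F) = u - 1*0 = u + 0 = u)
J(q, L) = 1/sqrt(-108 + L - 69*q) (J(q, L) = 1/(sqrt(L + (-69*q - 108))) = 1/(sqrt(L + (-108 - 69*q))) = 1/(sqrt(-108 + L - 69*q)) = 1/sqrt(-108 + L - 69*q))
-574*21756/J(-16*(-5), l) = -574*21756*sqrt(-108 + 267 - (-1104)*(-5)) = -574*21756*sqrt(-108 + 267 - 69*80) = -574*21756*sqrt(-108 + 267 - 5520) = -574*21756*I*sqrt(5361) = -12487944*I*sqrt(5361)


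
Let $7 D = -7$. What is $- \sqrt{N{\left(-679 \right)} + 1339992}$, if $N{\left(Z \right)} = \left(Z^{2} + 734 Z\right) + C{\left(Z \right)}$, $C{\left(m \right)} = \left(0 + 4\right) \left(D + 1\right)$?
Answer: $- \sqrt{1302647} \approx -1141.3$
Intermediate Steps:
$D = -1$ ($D = \frac{1}{7} \left(-7\right) = -1$)
$C{\left(m \right)} = 0$ ($C{\left(m \right)} = \left(0 + 4\right) \left(-1 + 1\right) = 4 \cdot 0 = 0$)
$N{\left(Z \right)} = Z^{2} + 734 Z$ ($N{\left(Z \right)} = \left(Z^{2} + 734 Z\right) + 0 = Z^{2} + 734 Z$)
$- \sqrt{N{\left(-679 \right)} + 1339992} = - \sqrt{- 679 \left(734 - 679\right) + 1339992} = - \sqrt{\left(-679\right) 55 + 1339992} = - \sqrt{-37345 + 1339992} = - \sqrt{1302647}$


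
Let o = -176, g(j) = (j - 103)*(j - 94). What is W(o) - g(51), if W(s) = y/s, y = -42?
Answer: -196747/88 ≈ -2235.8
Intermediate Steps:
g(j) = (-103 + j)*(-94 + j)
W(s) = -42/s
W(o) - g(51) = -42/(-176) - (9682 + 51² - 197*51) = -42*(-1/176) - (9682 + 2601 - 10047) = 21/88 - 1*2236 = 21/88 - 2236 = -196747/88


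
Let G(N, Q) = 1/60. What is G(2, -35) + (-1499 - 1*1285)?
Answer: -167039/60 ≈ -2784.0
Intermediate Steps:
G(N, Q) = 1/60
G(2, -35) + (-1499 - 1*1285) = 1/60 + (-1499 - 1*1285) = 1/60 + (-1499 - 1285) = 1/60 - 2784 = -167039/60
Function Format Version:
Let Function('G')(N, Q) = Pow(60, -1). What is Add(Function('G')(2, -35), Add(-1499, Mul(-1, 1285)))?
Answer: Rational(-167039, 60) ≈ -2784.0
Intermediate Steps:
Function('G')(N, Q) = Rational(1, 60)
Add(Function('G')(2, -35), Add(-1499, Mul(-1, 1285))) = Add(Rational(1, 60), Add(-1499, Mul(-1, 1285))) = Add(Rational(1, 60), Add(-1499, -1285)) = Add(Rational(1, 60), -2784) = Rational(-167039, 60)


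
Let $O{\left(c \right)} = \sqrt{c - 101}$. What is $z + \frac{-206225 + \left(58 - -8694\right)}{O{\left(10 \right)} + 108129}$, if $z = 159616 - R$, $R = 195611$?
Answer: $\frac{- 35995 \sqrt{91} + 3892300828 i}{\sqrt{91} - 108129 i} \approx -35997.0 + 0.00016112 i$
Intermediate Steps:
$z = -35995$ ($z = 159616 - 195611 = -35995$)
$O{\left(c \right)} = \sqrt{-101 + c}$
$z + \frac{-206225 + \left(58 - -8694\right)}{O{\left(10 \right)} + 108129} = -35995 + \frac{-206225 + \left(58 - -8694\right)}{\sqrt{-101 + 10} + 108129} = -35995 + \frac{-206225 + \left(58 + 8694\right)}{\sqrt{-91} + 108129} = -35995 + \frac{-206225 + 8752}{i \sqrt{91} + 108129} = -35995 - \frac{197473}{108129 + i \sqrt{91}}$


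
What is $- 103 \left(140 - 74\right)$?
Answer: $-6798$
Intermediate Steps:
$- 103 \left(140 - 74\right) = \left(-103\right) 66 = -6798$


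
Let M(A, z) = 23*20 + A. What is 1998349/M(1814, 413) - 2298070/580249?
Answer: 3045683899/3481494 ≈ 874.82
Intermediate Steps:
M(A, z) = 460 + A
1998349/M(1814, 413) - 2298070/580249 = 1998349/(460 + 1814) - 2298070/580249 = 1998349/2274 - 2298070*1/580249 = 1998349*(1/2274) - 2298070/580249 = 1998349/2274 - 2298070/580249 = 3045683899/3481494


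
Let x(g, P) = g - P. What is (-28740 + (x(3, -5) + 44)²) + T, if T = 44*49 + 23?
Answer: -23857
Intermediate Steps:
T = 2179 (T = 2156 + 23 = 2179)
(-28740 + (x(3, -5) + 44)²) + T = (-28740 + ((3 - 1*(-5)) + 44)²) + 2179 = (-28740 + ((3 + 5) + 44)²) + 2179 = (-28740 + (8 + 44)²) + 2179 = (-28740 + 52²) + 2179 = (-28740 + 2704) + 2179 = -26036 + 2179 = -23857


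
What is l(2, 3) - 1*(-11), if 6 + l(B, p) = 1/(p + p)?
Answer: 31/6 ≈ 5.1667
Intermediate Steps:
l(B, p) = -6 + 1/(2*p) (l(B, p) = -6 + 1/(p + p) = -6 + 1/(2*p))
l(2, 3) - 1*(-11) = (-6 + (1/2)/3) - 1*(-11) = (-6 + (1/2)*(1/3)) + 11 = (-6 + 1/6) + 11 = -35/6 + 11 = 31/6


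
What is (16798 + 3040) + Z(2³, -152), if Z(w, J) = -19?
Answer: 19819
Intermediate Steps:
(16798 + 3040) + Z(2³, -152) = (16798 + 3040) - 19 = 19838 - 19 = 19819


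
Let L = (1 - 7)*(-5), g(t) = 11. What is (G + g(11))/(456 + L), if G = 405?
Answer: 208/243 ≈ 0.85597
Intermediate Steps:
L = 30 (L = -6*(-5) = 30)
(G + g(11))/(456 + L) = (405 + 11)/(456 + 30) = 416/486 = 416*(1/486) = 208/243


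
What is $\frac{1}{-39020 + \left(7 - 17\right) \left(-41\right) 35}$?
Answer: $- \frac{1}{24670} \approx -4.0535 \cdot 10^{-5}$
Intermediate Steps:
$\frac{1}{-39020 + \left(7 - 17\right) \left(-41\right) 35} = \frac{1}{-39020 + \left(-10\right) \left(-41\right) 35} = \frac{1}{-39020 + 410 \cdot 35} = \frac{1}{-39020 + 14350} = \frac{1}{-24670} = - \frac{1}{24670}$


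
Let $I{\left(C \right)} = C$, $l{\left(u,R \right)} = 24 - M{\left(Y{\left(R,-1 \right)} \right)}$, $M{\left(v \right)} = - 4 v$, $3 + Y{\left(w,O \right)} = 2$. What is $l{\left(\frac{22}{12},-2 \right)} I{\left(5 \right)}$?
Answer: $100$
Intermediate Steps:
$Y{\left(w,O \right)} = -1$ ($Y{\left(w,O \right)} = -3 + 2 = -1$)
$l{\left(u,R \right)} = 20$ ($l{\left(u,R \right)} = 24 - \left(-4\right) \left(-1\right) = 24 - 4 = 20$)
$l{\left(\frac{22}{12},-2 \right)} I{\left(5 \right)} = 20 \cdot 5 = 100$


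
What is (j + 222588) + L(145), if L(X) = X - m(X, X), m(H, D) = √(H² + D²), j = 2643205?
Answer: 2865938 - 145*√2 ≈ 2.8657e+6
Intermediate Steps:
m(H, D) = √(D² + H²)
L(X) = X - √2*√(X²) (L(X) = X - √(X² + X²) = X - √(2*X²) = X - √2*√(X²))
(j + 222588) + L(145) = (2643205 + 222588) + (145 - √2*√(145²)) = 2865793 + (145 - √2*√21025) = 2865793 + (145 - 1*√2*145) = 2865793 + (145 - 145*√2) = 2865938 - 145*√2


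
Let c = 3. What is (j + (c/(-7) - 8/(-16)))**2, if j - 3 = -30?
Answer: 142129/196 ≈ 725.15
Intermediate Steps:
j = -27 (j = 3 - 30 = -27)
(j + (c/(-7) - 8/(-16)))**2 = (-27 + (3/(-7) - 8/(-16)))**2 = (-27 + (3*(-1/7) - 8*(-1/16)))**2 = (-27 + (-3/7 + 1/2))**2 = (-27 + 1/14)**2 = (-377/14)**2 = 142129/196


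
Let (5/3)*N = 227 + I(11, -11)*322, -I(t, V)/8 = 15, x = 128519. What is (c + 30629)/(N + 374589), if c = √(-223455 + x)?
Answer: 153145/1757706 + 5*I*√23734/878853 ≈ 0.087128 + 0.00087647*I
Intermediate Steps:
I(t, V) = -120 (I(t, V) = -8*15 = -120)
c = 2*I*√23734 (c = √(-223455 + 128519) = √(-94936) = 2*I*√23734 ≈ 308.12*I)
N = -115239/5 (N = 3*(227 - 120*322)/5 = 3*(227 - 38640)/5 = (⅗)*(-38413) = -115239/5 ≈ -23048.)
(c + 30629)/(N + 374589) = (2*I*√23734 + 30629)/(-115239/5 + 374589) = (30629 + 2*I*√23734)/(1757706/5) = (30629 + 2*I*√23734)*(5/1757706) = 153145/1757706 + 5*I*√23734/878853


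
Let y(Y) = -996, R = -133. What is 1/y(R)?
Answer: -1/996 ≈ -0.0010040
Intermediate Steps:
1/y(R) = 1/(-996) = -1/996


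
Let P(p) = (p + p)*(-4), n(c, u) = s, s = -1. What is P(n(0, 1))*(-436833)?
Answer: -3494664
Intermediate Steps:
n(c, u) = -1
P(p) = -8*p (P(p) = (2*p)*(-4) = -8*p)
P(n(0, 1))*(-436833) = -8*(-1)*(-436833) = 8*(-436833) = -3494664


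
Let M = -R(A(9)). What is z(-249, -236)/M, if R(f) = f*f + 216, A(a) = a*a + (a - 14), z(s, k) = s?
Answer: 249/5992 ≈ 0.041555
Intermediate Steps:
A(a) = -14 + a + a**2 (A(a) = a**2 + (-14 + a) = -14 + a + a**2)
R(f) = 216 + f**2 (R(f) = f**2 + 216 = 216 + f**2)
M = -5992 (M = -(216 + (-14 + 9 + 9**2)**2) = -(216 + (-14 + 9 + 81)**2) = -(216 + 76**2) = -(216 + 5776) = -1*5992 = -5992)
z(-249, -236)/M = -249/(-5992) = -249*(-1/5992) = 249/5992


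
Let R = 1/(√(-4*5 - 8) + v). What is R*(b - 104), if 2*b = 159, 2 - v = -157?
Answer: -7791/50618 + 49*I*√7/25309 ≈ -0.15392 + 0.0051224*I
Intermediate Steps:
v = 159 (v = 2 - 1*(-157) = 2 + 157 = 159)
R = 1/(159 + 2*I*√7) (R = 1/(√(-4*5 - 8) + 159) = 1/(√(-20 - 8) + 159) = 1/(√(-28) + 159) = 1/(2*I*√7 + 159) = 1/(159 + 2*I*√7) ≈ 0.0062824 - 0.00020908*I)
b = 159/2 (b = (½)*159 = 159/2 ≈ 79.500)
R*(b - 104) = (159/25309 - 2*I*√7/25309)*(159/2 - 104) = (159/25309 - 2*I*√7/25309)*(-49/2) = -7791/50618 + 49*I*√7/25309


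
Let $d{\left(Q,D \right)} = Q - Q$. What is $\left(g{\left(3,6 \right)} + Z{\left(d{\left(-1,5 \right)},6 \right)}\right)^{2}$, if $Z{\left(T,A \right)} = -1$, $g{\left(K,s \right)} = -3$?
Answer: $16$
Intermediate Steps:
$d{\left(Q,D \right)} = 0$
$\left(g{\left(3,6 \right)} + Z{\left(d{\left(-1,5 \right)},6 \right)}\right)^{2} = \left(-3 - 1\right)^{2} = \left(-4\right)^{2} = 16$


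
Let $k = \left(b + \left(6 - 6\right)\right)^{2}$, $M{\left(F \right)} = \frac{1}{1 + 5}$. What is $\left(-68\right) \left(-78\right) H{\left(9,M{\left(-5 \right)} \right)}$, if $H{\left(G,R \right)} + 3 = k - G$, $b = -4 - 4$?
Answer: $275808$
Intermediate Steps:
$M{\left(F \right)} = \frac{1}{6}$
$b = -8$
$k = 64$ ($k = \left(-8 + \left(6 - 6\right)\right)^{2} = \left(-8 + 0\right)^{2} = \left(-8\right)^{2} = 64$)
$H{\left(G,R \right)} = 61 - G$ ($H{\left(G,R \right)} = -3 - \left(-64 + G\right) = 61 - G$)
$\left(-68\right) \left(-78\right) H{\left(9,M{\left(-5 \right)} \right)} = \left(-68\right) \left(-78\right) \left(61 - 9\right) = 5304 \left(61 - 9\right) = 5304 \cdot 52 = 275808$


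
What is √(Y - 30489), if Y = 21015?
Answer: I*√9474 ≈ 97.334*I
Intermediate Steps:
√(Y - 30489) = √(21015 - 30489) = √(-9474) = I*√9474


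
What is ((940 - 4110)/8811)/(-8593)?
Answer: 3170/75712923 ≈ 4.1869e-5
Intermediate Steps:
((940 - 4110)/8811)/(-8593) = -3170*1/8811*(-1/8593) = -3170/8811*(-1/8593) = 3170/75712923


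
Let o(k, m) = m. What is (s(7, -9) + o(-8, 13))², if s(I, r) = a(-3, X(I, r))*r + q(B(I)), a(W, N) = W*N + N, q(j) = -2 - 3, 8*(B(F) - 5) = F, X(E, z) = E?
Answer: 17956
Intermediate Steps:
B(F) = 5 + F/8
q(j) = -5
a(W, N) = N + N*W (a(W, N) = N*W + N = N + N*W)
s(I, r) = -5 - 2*I*r (s(I, r) = (I*(1 - 3))*r - 5 = (I*(-2))*r - 5 = (-2*I)*r - 5 = -2*I*r - 5 = -5 - 2*I*r)
(s(7, -9) + o(-8, 13))² = ((-5 - 2*7*(-9)) + 13)² = ((-5 + 126) + 13)² = (121 + 13)² = 134² = 17956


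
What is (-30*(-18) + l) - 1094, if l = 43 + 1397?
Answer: 886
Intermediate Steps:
l = 1440
(-30*(-18) + l) - 1094 = (-30*(-18) + 1440) - 1094 = (540 + 1440) - 1094 = 1980 - 1094 = 886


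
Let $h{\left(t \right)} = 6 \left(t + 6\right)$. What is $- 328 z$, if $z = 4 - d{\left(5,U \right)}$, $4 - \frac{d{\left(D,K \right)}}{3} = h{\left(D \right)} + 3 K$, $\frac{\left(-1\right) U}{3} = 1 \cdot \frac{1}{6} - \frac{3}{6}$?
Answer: $-65272$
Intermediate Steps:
$h{\left(t \right)} = 36 + 6 t$ ($h{\left(t \right)} = 6 \left(6 + t\right) = 36 + 6 t$)
$U = 1$ ($U = - 3 \left(1 \cdot \frac{1}{6} - \frac{3}{6}\right) = - 3 \left(1 \cdot \frac{1}{6} - \frac{1}{2}\right) = - 3 \left(\frac{1}{6} - \frac{1}{2}\right) = \left(-3\right) \left(- \frac{1}{3}\right) = 1$)
$d{\left(D,K \right)} = -96 - 18 D - 9 K$ ($d{\left(D,K \right)} = 12 - 3 \left(\left(36 + 6 D\right) + 3 K\right) = 12 - 3 \left(36 + 3 K + 6 D\right) = 12 - \left(108 + 9 K + 18 D\right) = -96 - 18 D - 9 K$)
$z = 199$ ($z = 4 - \left(-96 - 90 - 9\right) = 4 - -195 = 4 + 195 = 199$)
$- 328 z = \left(-328\right) 199 = -65272$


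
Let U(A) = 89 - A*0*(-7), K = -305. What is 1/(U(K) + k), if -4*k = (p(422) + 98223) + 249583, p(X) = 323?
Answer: -4/347773 ≈ -1.1502e-5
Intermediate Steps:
k = -348129/4 (k = -((323 + 98223) + 249583)/4 = -(98546 + 249583)/4 = -¼*348129 = -348129/4 ≈ -87032.)
U(A) = 89 (U(A) = 89 - 0*(-7) = 89 - 1*0 = 89 + 0 = 89)
1/(U(K) + k) = 1/(89 - 348129/4) = 1/(-347773/4) = -4/347773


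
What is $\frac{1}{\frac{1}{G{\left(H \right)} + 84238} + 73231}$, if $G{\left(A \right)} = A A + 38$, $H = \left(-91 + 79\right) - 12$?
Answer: $\frac{84852}{6213796813} \approx 1.3655 \cdot 10^{-5}$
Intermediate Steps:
$H = -24$ ($H = -12 - 12 = -24$)
$G{\left(A \right)} = 38 + A^{2}$ ($G{\left(A \right)} = A^{2} + 38 = 38 + A^{2}$)
$\frac{1}{\frac{1}{G{\left(H \right)} + 84238} + 73231} = \frac{1}{\frac{1}{\left(38 + \left(-24\right)^{2}\right) + 84238} + 73231} = \frac{1}{\frac{1}{\left(38 + 576\right) + 84238} + 73231} = \frac{1}{\frac{1}{614 + 84238} + 73231} = \frac{1}{\frac{1}{84852} + 73231} = \frac{1}{\frac{6213796813}{84852}} = \frac{84852}{6213796813}$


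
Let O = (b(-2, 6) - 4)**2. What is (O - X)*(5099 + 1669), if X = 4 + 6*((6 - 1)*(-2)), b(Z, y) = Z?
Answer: 622656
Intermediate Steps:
O = 36 (O = (-2 - 4)**2 = (-6)**2 = 36)
X = -56 (X = 4 + 6*(5*(-2)) = 4 + 6*(-10) = 4 - 60 = -56)
(O - X)*(5099 + 1669) = (36 - 1*(-56))*(5099 + 1669) = (36 + 56)*6768 = 92*6768 = 622656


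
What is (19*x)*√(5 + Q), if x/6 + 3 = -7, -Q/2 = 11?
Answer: -1140*I*√17 ≈ -4700.3*I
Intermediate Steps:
Q = -22 (Q = -2*11 = -22)
x = -60 (x = -18 + 6*(-7) = -18 - 42 = -60)
(19*x)*√(5 + Q) = (19*(-60))*√(5 - 22) = -1140*I*√17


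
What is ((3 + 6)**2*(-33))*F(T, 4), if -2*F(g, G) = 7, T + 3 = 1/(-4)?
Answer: 18711/2 ≈ 9355.5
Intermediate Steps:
T = -13/4 (T = -3 + 1/(-4) = -3 - 1/4 = -13/4 ≈ -3.2500)
F(g, G) = -7/2 (F(g, G) = -1/2*7 = -7/2)
((3 + 6)**2*(-33))*F(T, 4) = ((3 + 6)**2*(-33))*(-7/2) = (9**2*(-33))*(-7/2) = (81*(-33))*(-7/2) = -2673*(-7/2) = 18711/2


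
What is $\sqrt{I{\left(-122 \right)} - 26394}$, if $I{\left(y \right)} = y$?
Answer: $2 i \sqrt{6629} \approx 162.84 i$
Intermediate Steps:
$\sqrt{I{\left(-122 \right)} - 26394} = \sqrt{-122 - 26394} = \sqrt{-26516} = 2 i \sqrt{6629}$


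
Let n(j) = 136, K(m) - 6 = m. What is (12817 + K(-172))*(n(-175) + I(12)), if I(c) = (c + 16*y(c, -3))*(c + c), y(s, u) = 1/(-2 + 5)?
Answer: 6983352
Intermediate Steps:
K(m) = 6 + m
y(s, u) = ⅓ (y(s, u) = 1/3 = ⅓)
I(c) = 2*c*(16/3 + c) (I(c) = (c + 16*(⅓))*(c + c) = (c + 16/3)*(2*c) = (16/3 + c)*(2*c) = 2*c*(16/3 + c))
(12817 + K(-172))*(n(-175) + I(12)) = (12817 + (6 - 172))*(136 + (⅔)*12*(16 + 3*12)) = (12817 - 166)*(136 + (⅔)*12*(16 + 36)) = 12651*(136 + (⅔)*12*52) = 12651*(136 + 416) = 12651*552 = 6983352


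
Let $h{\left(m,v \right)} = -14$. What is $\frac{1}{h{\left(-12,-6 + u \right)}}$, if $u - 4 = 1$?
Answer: $- \frac{1}{14} \approx -0.071429$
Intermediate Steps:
$u = 5$ ($u = 4 + 1 = 5$)
$\frac{1}{h{\left(-12,-6 + u \right)}} = \frac{1}{-14} = - \frac{1}{14}$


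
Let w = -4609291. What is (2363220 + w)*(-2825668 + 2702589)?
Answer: 276444172609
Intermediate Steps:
(2363220 + w)*(-2825668 + 2702589) = (2363220 - 4609291)*(-2825668 + 2702589) = -2246071*(-123079) = 276444172609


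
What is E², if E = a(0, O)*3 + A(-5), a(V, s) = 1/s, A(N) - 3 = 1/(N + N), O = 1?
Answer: 3481/100 ≈ 34.810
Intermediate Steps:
A(N) = 3 + 1/(2*N) (A(N) = 3 + 1/(N + N) = 3 + 1/(2*N))
E = 59/10 (E = 3/1 + (3 + (½)/(-5)) = 1*3 + (3 + (½)*(-⅕)) = 3 + (3 - ⅒) = 3 + 29/10 = 59/10 ≈ 5.9000)
E² = (59/10)² = 3481/100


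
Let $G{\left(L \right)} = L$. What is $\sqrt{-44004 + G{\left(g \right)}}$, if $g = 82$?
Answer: $i \sqrt{43922} \approx 209.58 i$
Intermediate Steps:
$\sqrt{-44004 + G{\left(g \right)}} = \sqrt{-44004 + 82} = \sqrt{-43922} = i \sqrt{43922}$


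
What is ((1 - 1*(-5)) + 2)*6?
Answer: 48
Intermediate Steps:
((1 - 1*(-5)) + 2)*6 = ((1 + 5) + 2)*6 = (6 + 2)*6 = 8*6 = 48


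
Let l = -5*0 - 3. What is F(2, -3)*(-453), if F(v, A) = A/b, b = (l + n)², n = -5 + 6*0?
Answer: 1359/64 ≈ 21.234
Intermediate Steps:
l = -3 (l = 0 - 3 = -3)
n = -5 (n = -5 + 0 = -5)
b = 64 (b = (-3 - 5)² = (-8)² = 64)
F(v, A) = A/64
F(2, -3)*(-453) = ((1/64)*(-3))*(-453) = -3/64*(-453) = 1359/64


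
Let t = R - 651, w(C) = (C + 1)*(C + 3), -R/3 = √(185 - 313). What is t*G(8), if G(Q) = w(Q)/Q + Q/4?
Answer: -74865/8 - 345*I*√2 ≈ -9358.1 - 487.9*I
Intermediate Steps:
R = -24*I*√2 (R = -3*√(185 - 313) = -24*I*√2 ≈ -33.941*I)
w(C) = (1 + C)*(3 + C)
G(Q) = Q/4 + (3 + Q² + 4*Q)/Q (G(Q) = (3 + Q² + 4*Q)/Q + Q/4 = Q/4 + (3 + Q² + 4*Q)/Q)
t = -651 - 24*I*√2 (t = -24*I*√2 - 651 = -651 - 24*I*√2 ≈ -651.0 - 33.941*I)
t*G(8) = (-651 - 24*I*√2)*(4 + 3/8 + (5/4)*8) = (-651 - 24*I*√2)*(4 + 3*(⅛) + 10) = (-651 - 24*I*√2)*(4 + 3/8 + 10) = (-651 - 24*I*√2)*(115/8) = -74865/8 - 345*I*√2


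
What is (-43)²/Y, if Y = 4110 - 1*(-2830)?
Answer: 1849/6940 ≈ 0.26643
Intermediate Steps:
Y = 6940 (Y = 4110 + 2830 = 6940)
(-43)²/Y = (-43)²/6940 = 1849*(1/6940) = 1849/6940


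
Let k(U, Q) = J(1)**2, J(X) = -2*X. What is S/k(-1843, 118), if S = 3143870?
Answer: 1571935/2 ≈ 7.8597e+5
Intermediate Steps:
k(U, Q) = 4 (k(U, Q) = (-2*1)**2 = (-2)**2 = 4)
S/k(-1843, 118) = 3143870/4 = 3143870*(1/4) = 1571935/2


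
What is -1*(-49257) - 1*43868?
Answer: 5389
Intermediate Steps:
-1*(-49257) - 1*43868 = 49257 - 43868 = 5389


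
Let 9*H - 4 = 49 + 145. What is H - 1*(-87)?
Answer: 109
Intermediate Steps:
H = 22 (H = 4/9 + (49 + 145)/9 = 4/9 + (1/9)*194 = 4/9 + 194/9 = 22)
H - 1*(-87) = 22 - 1*(-87) = 22 + 87 = 109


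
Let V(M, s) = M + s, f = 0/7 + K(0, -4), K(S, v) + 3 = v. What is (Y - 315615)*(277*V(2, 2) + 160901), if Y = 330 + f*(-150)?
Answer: -50908898115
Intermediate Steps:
K(S, v) = -3 + v
f = -7 (f = 0/7 + (-3 - 4) = 0*(⅐) - 7 = 0 - 7 = -7)
Y = 1380 (Y = 330 - 7*(-150) = 330 + 1050 = 1380)
(Y - 315615)*(277*V(2, 2) + 160901) = (1380 - 315615)*(277*(2 + 2) + 160901) = -314235*(277*4 + 160901) = -314235*(1108 + 160901) = -314235*162009 = -50908898115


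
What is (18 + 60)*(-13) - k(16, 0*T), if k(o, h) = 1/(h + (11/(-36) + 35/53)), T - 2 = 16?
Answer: -688386/677 ≈ -1016.8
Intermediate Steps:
T = 18 (T = 2 + 16 = 18)
k(o, h) = 1/(677/1908 + h) (k(o, h) = 1/(h + (11*(-1/36) + 35*(1/53))) = 1/(h + (-11/36 + 35/53)) = 1/(h + 677/1908) = 1/(677/1908 + h))
(18 + 60)*(-13) - k(16, 0*T) = (18 + 60)*(-13) - 1908/(677 + 1908*(0*18)) = 78*(-13) - 1908/(677 + 1908*0) = -1014 - 1908/(677 + 0) = -1014 - 1908/677 = -688386/677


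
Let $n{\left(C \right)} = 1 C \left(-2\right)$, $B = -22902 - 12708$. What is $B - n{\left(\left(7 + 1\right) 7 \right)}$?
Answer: $-35498$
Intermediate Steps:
$B = -35610$
$n{\left(C \right)} = - 2 C$ ($n{\left(C \right)} = C \left(-2\right) = - 2 C$)
$B - n{\left(\left(7 + 1\right) 7 \right)} = -35610 - - 2 \left(7 + 1\right) 7 = -35610 - - 2 \cdot 8 \cdot 7 = -35610 - \left(-2\right) 56 = -35610 - -112 = -35610 + 112 = -35498$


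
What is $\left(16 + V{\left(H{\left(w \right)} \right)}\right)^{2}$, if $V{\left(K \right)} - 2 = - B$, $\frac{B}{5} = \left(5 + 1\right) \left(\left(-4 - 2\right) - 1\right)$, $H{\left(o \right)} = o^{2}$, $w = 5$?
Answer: $51984$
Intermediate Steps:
$B = -210$ ($B = 5 \left(5 + 1\right) \left(\left(-4 - 2\right) - 1\right) = 5 \cdot 6 \left(-6 - 1\right) = 5 \cdot 6 \left(-7\right) = 5 \left(-42\right) = -210$)
$V{\left(K \right)} = 212$ ($V{\left(K \right)} = 2 - -210 = 2 + 210 = 212$)
$\left(16 + V{\left(H{\left(w \right)} \right)}\right)^{2} = \left(16 + 212\right)^{2} = 228^{2} = 51984$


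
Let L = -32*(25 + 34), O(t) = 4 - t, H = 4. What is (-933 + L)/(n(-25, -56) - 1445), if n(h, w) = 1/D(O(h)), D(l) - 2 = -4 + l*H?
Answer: 321594/164729 ≈ 1.9523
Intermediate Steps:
D(l) = -2 + 4*l (D(l) = 2 + (-4 + l*4) = 2 + (-4 + 4*l) = -2 + 4*l)
n(h, w) = 1/(14 - 4*h) (n(h, w) = 1/(-2 + 4*(4 - h)) = 1/(-2 + (16 - 4*h)) = 1/(14 - 4*h))
L = -1888 (L = -32*59 = -1888)
(-933 + L)/(n(-25, -56) - 1445) = (-933 - 1888)/(-1/(-14 + 4*(-25)) - 1445) = -2821/(-1/(-14 - 100) - 1445) = -2821/(-1/(-114) - 1445) = -2821/(-1*(-1/114) - 1445) = -2821/(1/114 - 1445) = -2821/(-164729/114) = -2821*(-114/164729) = 321594/164729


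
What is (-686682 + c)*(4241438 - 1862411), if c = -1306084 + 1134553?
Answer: -2041711898751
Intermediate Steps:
c = -171531
(-686682 + c)*(4241438 - 1862411) = (-686682 - 171531)*(4241438 - 1862411) = -858213*2379027 = -2041711898751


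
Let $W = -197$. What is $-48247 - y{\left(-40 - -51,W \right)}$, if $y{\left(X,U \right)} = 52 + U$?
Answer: $-48102$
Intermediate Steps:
$-48247 - y{\left(-40 - -51,W \right)} = -48247 - \left(52 - 197\right) = -48247 - -145 = -48247 + 145 = -48102$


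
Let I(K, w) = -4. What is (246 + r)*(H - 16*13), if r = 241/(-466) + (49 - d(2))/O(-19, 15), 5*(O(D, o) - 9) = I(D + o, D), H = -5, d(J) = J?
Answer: -1022337165/19106 ≈ -53509.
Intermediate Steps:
O(D, o) = 41/5 (O(D, o) = 9 + (⅕)*(-4) = 9 - ⅘ = 41/5)
r = 99629/19106 (r = 241/(-466) + (49 - 1*2)/(41/5) = 241*(-1/466) + (49 - 2)*(5/41) = -241/466 + 47*(5/41) = -241/466 + 235/41 = 99629/19106 ≈ 5.2145)
(246 + r)*(H - 16*13) = (246 + 99629/19106)*(-5 - 16*13) = 4799705*(-5 - 208)/19106 = (4799705/19106)*(-213) = -1022337165/19106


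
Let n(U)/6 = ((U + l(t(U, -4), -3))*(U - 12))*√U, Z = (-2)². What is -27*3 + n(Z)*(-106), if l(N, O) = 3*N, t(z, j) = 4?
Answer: 162735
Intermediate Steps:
Z = 4
n(U) = 6*√U*(-12 + U)*(12 + U) (n(U) = 6*(((U + 3*4)*(U - 12))*√U) = 6*(((U + 12)*(-12 + U))*√U) = 6*(((12 + U)*(-12 + U))*√U) = 6*(((-12 + U)*(12 + U))*√U) = 6*(√U*(-12 + U)*(12 + U)) = 6*√U*(-12 + U)*(12 + U))
-27*3 + n(Z)*(-106) = -27*3 + (6*√4*(-144 + 4²))*(-106) = -81 + (6*2*(-144 + 16))*(-106) = -81 + (6*2*(-128))*(-106) = -81 - 1536*(-106) = -81 + 162816 = 162735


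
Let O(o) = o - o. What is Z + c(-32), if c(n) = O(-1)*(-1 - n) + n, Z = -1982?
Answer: -2014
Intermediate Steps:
O(o) = 0
c(n) = n (c(n) = 0*(-1 - n) + n = 0 + n = n)
Z + c(-32) = -1982 - 32 = -2014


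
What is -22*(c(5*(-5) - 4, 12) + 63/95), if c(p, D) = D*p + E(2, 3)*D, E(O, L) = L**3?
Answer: 48774/95 ≈ 513.41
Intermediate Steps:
c(p, D) = 27*D + D*p (c(p, D) = D*p + 3**3*D = D*p + 27*D = 27*D + D*p)
-22*(c(5*(-5) - 4, 12) + 63/95) = -22*(12*(27 + (5*(-5) - 4)) + 63/95) = -22*(12*(27 + (-25 - 4)) + 63*(1/95)) = -22*(12*(27 - 29) + 63/95) = -22*(12*(-2) + 63/95) = -22*(-24 + 63/95) = -22*(-2217/95) = 48774/95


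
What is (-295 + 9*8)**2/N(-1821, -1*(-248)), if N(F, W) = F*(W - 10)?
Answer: -49729/433398 ≈ -0.11474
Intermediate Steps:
N(F, W) = F*(-10 + W)
(-295 + 9*8)**2/N(-1821, -1*(-248)) = (-295 + 9*8)**2/((-1821*(-10 - 1*(-248)))) = (-295 + 72)**2/((-1821*(-10 + 248))) = (-223)**2/((-1821*238)) = 49729/(-433398) = 49729*(-1/433398) = -49729/433398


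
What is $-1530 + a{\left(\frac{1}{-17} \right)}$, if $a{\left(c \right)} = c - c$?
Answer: $-1530$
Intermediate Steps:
$a{\left(c \right)} = 0$
$-1530 + a{\left(\frac{1}{-17} \right)} = -1530 + 0 = -1530$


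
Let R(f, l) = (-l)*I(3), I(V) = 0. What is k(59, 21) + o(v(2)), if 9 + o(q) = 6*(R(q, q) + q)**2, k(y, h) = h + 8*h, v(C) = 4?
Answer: 276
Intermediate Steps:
R(f, l) = 0 (R(f, l) = -l*0 = 0)
k(y, h) = 9*h
o(q) = -9 + 6*q**2 (o(q) = -9 + 6*(0 + q)**2 = -9 + 6*q**2)
k(59, 21) + o(v(2)) = 9*21 + (-9 + 6*4**2) = 189 + (-9 + 6*16) = 189 + (-9 + 96) = 189 + 87 = 276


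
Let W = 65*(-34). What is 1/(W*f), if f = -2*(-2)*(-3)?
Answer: 1/26520 ≈ 3.7707e-5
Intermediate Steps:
f = -12 (f = 4*(-3) = -12)
W = -2210
1/(W*f) = 1/(-2210*(-12)) = 1/26520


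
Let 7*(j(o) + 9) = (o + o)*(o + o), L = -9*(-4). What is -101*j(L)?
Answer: -517221/7 ≈ -73889.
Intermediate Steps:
L = 36
j(o) = -9 + 4*o²/7 (j(o) = -9 + ((o + o)*(o + o))/7 = -9 + ((2*o)*(2*o))/7 = -9 + (4*o²)/7 = -9 + 4*o²/7)
-101*j(L) = -101*(-9 + (4/7)*36²) = -101*(-9 + (4/7)*1296) = -101*(-9 + 5184/7) = -101*5121/7 = -517221/7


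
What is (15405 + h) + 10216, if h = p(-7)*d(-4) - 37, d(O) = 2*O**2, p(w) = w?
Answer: 25360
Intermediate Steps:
h = -261 (h = -14*(-4)**2 - 37 = -14*16 - 37 = -7*32 - 37 = -224 - 37 = -261)
(15405 + h) + 10216 = (15405 - 261) + 10216 = 15144 + 10216 = 25360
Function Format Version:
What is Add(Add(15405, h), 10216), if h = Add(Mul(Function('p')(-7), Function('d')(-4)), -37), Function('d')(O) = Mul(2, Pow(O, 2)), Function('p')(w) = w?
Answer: 25360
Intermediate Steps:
h = -261 (h = Add(Mul(-7, Mul(2, Pow(-4, 2))), -37) = Add(Mul(-7, Mul(2, 16)), -37) = Add(Mul(-7, 32), -37) = Add(-224, -37) = -261)
Add(Add(15405, h), 10216) = Add(Add(15405, -261), 10216) = Add(15144, 10216) = 25360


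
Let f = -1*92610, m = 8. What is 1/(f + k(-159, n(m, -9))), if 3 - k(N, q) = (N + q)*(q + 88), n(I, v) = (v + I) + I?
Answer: -1/78167 ≈ -1.2793e-5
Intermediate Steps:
f = -92610
n(I, v) = v + 2*I (n(I, v) = (I + v) + I = v + 2*I)
k(N, q) = 3 - (88 + q)*(N + q) (k(N, q) = 3 - (N + q)*(q + 88) = 3 - (N + q)*(88 + q) = 3 - (88 + q)*(N + q))
1/(f + k(-159, n(m, -9))) = 1/(-92610 + (3 - (-9 + 2*8)² - 88*(-159) - 88*(-9 + 2*8) - 1*(-159)*(-9 + 2*8))) = 1/(-92610 + (3 - (-9 + 16)² + 13992 - 88*(-9 + 16) - 1*(-159)*(-9 + 16))) = 1/(-92610 + (3 - 1*7² + 13992 - 88*7 - 1*(-159)*7)) = 1/(-92610 + (3 - 1*49 + 13992 - 616 + 1113)) = 1/(-92610 + (3 - 49 + 13992 - 616 + 1113)) = 1/(-92610 + 14443) = 1/(-78167) = -1/78167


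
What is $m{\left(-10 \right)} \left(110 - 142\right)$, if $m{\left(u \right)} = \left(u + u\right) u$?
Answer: $-6400$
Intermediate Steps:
$m{\left(u \right)} = 2 u^{2}$ ($m{\left(u \right)} = 2 u u = 2 u^{2}$)
$m{\left(-10 \right)} \left(110 - 142\right) = 2 \left(-10\right)^{2} \left(110 - 142\right) = 2 \cdot 100 \left(-32\right) = 200 \left(-32\right) = -6400$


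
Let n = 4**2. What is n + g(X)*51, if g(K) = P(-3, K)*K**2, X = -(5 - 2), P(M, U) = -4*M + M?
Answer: 4147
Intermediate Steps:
n = 16
P(M, U) = -3*M
X = -3 (X = -1*3 = -3)
g(K) = 9*K**2 (g(K) = (-3*(-3))*K**2 = 9*K**2)
n + g(X)*51 = 16 + (9*(-3)**2)*51 = 16 + (9*9)*51 = 16 + 81*51 = 16 + 4131 = 4147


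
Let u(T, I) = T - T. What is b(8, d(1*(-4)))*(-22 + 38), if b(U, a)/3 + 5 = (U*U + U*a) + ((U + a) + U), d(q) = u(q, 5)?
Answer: 3600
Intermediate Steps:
u(T, I) = 0
d(q) = 0
b(U, a) = -15 + 3*a + 3*U² + 6*U + 3*U*a (b(U, a) = -15 + 3*((U*U + U*a) + ((U + a) + U)) = -15 + 3*((U² + U*a) + (a + 2*U)) = -15 + 3*(a + U² + 2*U + U*a) = -15 + (3*a + 3*U² + 6*U + 3*U*a) = -15 + 3*a + 3*U² + 6*U + 3*U*a)
b(8, d(1*(-4)))*(-22 + 38) = (-15 + 3*0 + 3*8² + 6*8 + 3*8*0)*(-22 + 38) = (-15 + 0 + 3*64 + 48 + 0)*16 = (-15 + 0 + 192 + 48 + 0)*16 = 225*16 = 3600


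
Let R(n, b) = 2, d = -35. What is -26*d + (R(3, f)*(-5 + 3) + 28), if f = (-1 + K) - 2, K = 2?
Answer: 934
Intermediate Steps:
f = -1 (f = (-1 + 2) - 2 = 1 - 2 = -1)
-26*d + (R(3, f)*(-5 + 3) + 28) = -26*(-35) + (2*(-5 + 3) + 28) = 910 + (2*(-2) + 28) = 910 + (-4 + 28) = 910 + 24 = 934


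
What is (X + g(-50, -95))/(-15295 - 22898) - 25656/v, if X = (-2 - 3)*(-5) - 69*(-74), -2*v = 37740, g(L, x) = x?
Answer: 147475048/120116985 ≈ 1.2278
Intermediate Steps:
v = -18870 (v = -½*37740 = -18870)
X = 5131 (X = -5*(-5) + 5106 = 25 + 5106 = 5131)
(X + g(-50, -95))/(-15295 - 22898) - 25656/v = (5131 - 95)/(-15295 - 22898) - 25656/(-18870) = 5036/(-38193) - 25656*(-1/18870) = 5036*(-1/38193) + 4276/3145 = -5036/38193 + 4276/3145 = 147475048/120116985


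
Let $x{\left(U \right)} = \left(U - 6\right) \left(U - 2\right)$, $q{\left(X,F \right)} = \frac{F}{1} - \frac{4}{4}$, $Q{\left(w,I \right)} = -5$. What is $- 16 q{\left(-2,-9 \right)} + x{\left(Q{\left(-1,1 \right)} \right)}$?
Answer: $237$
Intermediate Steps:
$q{\left(X,F \right)} = -1 + F$ ($q{\left(X,F \right)} = F 1 - 1 = F - 1 = -1 + F$)
$x{\left(U \right)} = \left(-6 + U\right) \left(-2 + U\right)$
$- 16 q{\left(-2,-9 \right)} + x{\left(Q{\left(-1,1 \right)} \right)} = - 16 \left(-1 - 9\right) + \left(12 + \left(-5\right)^{2} - -40\right) = \left(-16\right) \left(-10\right) + \left(12 + 25 + 40\right) = 160 + 77 = 237$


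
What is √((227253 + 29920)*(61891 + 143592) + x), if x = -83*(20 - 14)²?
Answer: √52844676571 ≈ 2.2988e+5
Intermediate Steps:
x = -2988 (x = -83*6² = -83*36 = -2988)
√((227253 + 29920)*(61891 + 143592) + x) = √((227253 + 29920)*(61891 + 143592) - 2988) = √(257173*205483 - 2988) = √(52844679559 - 2988) = √52844676571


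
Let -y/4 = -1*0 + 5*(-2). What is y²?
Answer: 1600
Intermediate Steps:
y = 40 (y = -4*(-1*0 + 5*(-2)) = -4*(0 - 10) = -4*(-10) = 40)
y² = 40² = 1600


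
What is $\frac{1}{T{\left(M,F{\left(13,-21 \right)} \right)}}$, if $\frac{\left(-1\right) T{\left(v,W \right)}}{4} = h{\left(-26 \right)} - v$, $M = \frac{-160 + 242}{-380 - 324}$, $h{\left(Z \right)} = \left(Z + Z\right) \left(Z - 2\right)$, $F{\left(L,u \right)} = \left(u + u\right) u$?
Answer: $- \frac{88}{512553} \approx -0.00017169$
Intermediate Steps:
$F{\left(L,u \right)} = 2 u^{2}$ ($F{\left(L,u \right)} = 2 u u = 2 u^{2}$)
$h{\left(Z \right)} = 2 Z \left(-2 + Z\right)$
$M = - \frac{41}{352}$ ($M = \frac{82}{-704} = 82 \left(- \frac{1}{704}\right) = - \frac{41}{352} \approx -0.11648$)
$T{\left(v,W \right)} = -5824 + 4 v$ ($T{\left(v,W \right)} = - 4 \left(2 \left(-26\right) \left(-2 - 26\right) - v\right) = - 4 \left(2 \left(-26\right) \left(-28\right) - v\right) = - 4 \left(1456 - v\right) = -5824 + 4 v$)
$\frac{1}{T{\left(M,F{\left(13,-21 \right)} \right)}} = \frac{1}{-5824 + 4 \left(- \frac{41}{352}\right)} = \frac{1}{-5824 - \frac{41}{88}} = \frac{1}{- \frac{512553}{88}} = - \frac{88}{512553}$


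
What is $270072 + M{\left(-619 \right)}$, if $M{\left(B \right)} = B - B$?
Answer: $270072$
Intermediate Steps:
$M{\left(B \right)} = 0$
$270072 + M{\left(-619 \right)} = 270072 + 0 = 270072$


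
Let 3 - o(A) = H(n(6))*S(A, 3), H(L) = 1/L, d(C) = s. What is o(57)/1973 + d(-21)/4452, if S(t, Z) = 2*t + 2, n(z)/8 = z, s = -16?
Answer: -9657/2927932 ≈ -0.0032982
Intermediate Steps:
n(z) = 8*z
d(C) = -16
S(t, Z) = 2 + 2*t
o(A) = 71/24 - A/24 (o(A) = 3 - (2 + 2*A)/(8*6) = 3 - (2 + 2*A)/48 = 3 - (1/24 + A/24) = 3 + (-1/24 - A/24) = 71/24 - A/24)
o(57)/1973 + d(-21)/4452 = (71/24 - 1/24*57)/1973 - 16/4452 = (71/24 - 19/8)*(1/1973) - 16*1/4452 = (7/12)*(1/1973) - 4/1113 = 7/23676 - 4/1113 = -9657/2927932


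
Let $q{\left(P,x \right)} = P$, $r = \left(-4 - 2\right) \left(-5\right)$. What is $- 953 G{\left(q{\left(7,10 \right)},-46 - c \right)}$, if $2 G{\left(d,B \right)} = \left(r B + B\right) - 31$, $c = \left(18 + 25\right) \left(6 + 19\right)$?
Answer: $16573623$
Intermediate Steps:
$r = 30$ ($r = \left(-6\right) \left(-5\right) = 30$)
$c = 1075$ ($c = 43 \cdot 25 = 1075$)
$G{\left(d,B \right)} = - \frac{31}{2} + \frac{31 B}{2}$ ($G{\left(d,B \right)} = \frac{\left(30 B + B\right) - 31}{2} = \frac{31 B - 31}{2} = \frac{-31 + 31 B}{2} = - \frac{31}{2} + \frac{31 B}{2}$)
$- 953 G{\left(q{\left(7,10 \right)},-46 - c \right)} = - 953 \left(- \frac{31}{2} + \frac{31 \left(-46 - 1075\right)}{2}\right) = - 953 \left(- \frac{31}{2} + \frac{31}{2} \left(-1121\right)\right) = - 953 \left(- \frac{31}{2} - \frac{34751}{2}\right) = \left(-953\right) \left(-17391\right) = 16573623$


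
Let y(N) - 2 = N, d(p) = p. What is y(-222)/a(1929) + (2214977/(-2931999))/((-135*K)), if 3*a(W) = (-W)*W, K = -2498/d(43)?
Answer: 33130380565861/408801015756233730 ≈ 8.1043e-5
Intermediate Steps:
y(N) = 2 + N
K = -2498/43 ≈ -58.093
a(W) = -W²/3 (a(W) = ((-W)*W)/3 = (-W²)/3 = -W²/3)
y(-222)/a(1929) + (2214977/(-2931999))/((-135*K)) = (2 - 222)/((-⅓*1929²)) + (2214977/(-2931999))/((-135*(-2498/43))) = -220/((-⅓*3721041)) + (2214977*(-1/2931999))/(337230/43) = -220/(-1240347) - 2214977/2931999*43/337230 = -220*(-1/1240347) - 95244011/988758022770 = 220/1240347 - 95244011/988758022770 = 33130380565861/408801015756233730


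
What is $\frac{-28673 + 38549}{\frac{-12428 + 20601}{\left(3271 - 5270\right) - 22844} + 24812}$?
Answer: $\frac{245349468}{616396343} \approx 0.39804$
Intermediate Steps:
$\frac{-28673 + 38549}{\frac{-12428 + 20601}{\left(3271 - 5270\right) - 22844} + 24812} = \frac{9876}{\frac{8173}{\left(3271 - 5270\right) - 22844} + 24812} = \frac{9876}{\frac{8173}{-1999 - 22844} + 24812} = \frac{9876}{\frac{8173}{-24843} + 24812} = \frac{9876}{8173 \left(- \frac{1}{24843}\right) + 24812} = \frac{9876}{- \frac{8173}{24843} + 24812} = \frac{9876}{\frac{616396343}{24843}} = 9876 \cdot \frac{24843}{616396343} = \frac{245349468}{616396343}$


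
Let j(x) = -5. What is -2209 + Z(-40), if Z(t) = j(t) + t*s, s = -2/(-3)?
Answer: -6722/3 ≈ -2240.7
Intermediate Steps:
s = ⅔ (s = -2*(-⅓) = ⅔ ≈ 0.66667)
Z(t) = -5 + 2*t/3 (Z(t) = -5 + t*(⅔) = -5 + 2*t/3)
-2209 + Z(-40) = -2209 + (-5 + (⅔)*(-40)) = -2209 + (-5 - 80/3) = -2209 - 95/3 = -6722/3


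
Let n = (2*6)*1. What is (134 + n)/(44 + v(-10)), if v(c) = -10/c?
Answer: 146/45 ≈ 3.2444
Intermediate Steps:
n = 12 (n = 12*1 = 12)
(134 + n)/(44 + v(-10)) = (134 + 12)/(44 - 10/(-10)) = 146/(44 - 10*(-⅒)) = 146/(44 + 1) = 146/45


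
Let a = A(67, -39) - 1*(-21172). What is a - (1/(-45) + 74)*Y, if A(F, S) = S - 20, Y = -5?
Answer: 193346/9 ≈ 21483.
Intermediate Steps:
A(F, S) = -20 + S
a = 21113 (a = (-20 - 39) - 1*(-21172) = -59 + 21172 = 21113)
a - (1/(-45) + 74)*Y = 21113 - (1/(-45) + 74)*(-5) = 21113 - (-1/45 + 74)*(-5) = 21113 - 3329*(-5)/45 = 21113 - 1*(-3329/9) = 21113 + 3329/9 = 193346/9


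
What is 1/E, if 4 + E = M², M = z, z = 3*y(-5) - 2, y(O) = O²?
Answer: 1/5325 ≈ 0.00018779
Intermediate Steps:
z = 73 (z = 3*(-5)² - 2 = 3*25 - 2 = 75 - 2 = 73)
M = 73
E = 5325 (E = -4 + 73² = -4 + 5329 = 5325)
1/E = 1/5325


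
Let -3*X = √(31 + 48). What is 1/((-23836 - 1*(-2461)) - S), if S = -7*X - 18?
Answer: -27459/586441310 + 3*√79/586441310 ≈ -4.6778e-5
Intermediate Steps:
X = -√79/3 (X = -√(31 + 48)/3 = -√79/3 ≈ -2.9627)
S = -18 + 7*√79/3 (S = -(-7)*√79/3 - 18 = 7*√79/3 - 18 = -18 + 7*√79/3 ≈ 2.7391)
1/((-23836 - 1*(-2461)) - S) = 1/((-23836 - 1*(-2461)) - (-18 + 7*√79/3)) = 1/((-23836 + 2461) + (18 - 7*√79/3)) = 1/(-21375 + (18 - 7*√79/3)) = 1/(-21357 - 7*√79/3)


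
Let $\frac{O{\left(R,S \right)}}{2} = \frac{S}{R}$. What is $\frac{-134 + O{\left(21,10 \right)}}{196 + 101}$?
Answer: $- \frac{254}{567} \approx -0.44797$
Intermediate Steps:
$O{\left(R,S \right)} = \frac{2 S}{R}$ ($O{\left(R,S \right)} = 2 \frac{S}{R} = \frac{2 S}{R}$)
$\frac{-134 + O{\left(21,10 \right)}}{196 + 101} = \frac{-134 + 2 \cdot 10 \cdot \frac{1}{21}}{196 + 101} = \frac{-134 + 2 \cdot 10 \cdot \frac{1}{21}}{297} = \left(-134 + \frac{20}{21}\right) \frac{1}{297} = \left(- \frac{2794}{21}\right) \frac{1}{297} = - \frac{254}{567}$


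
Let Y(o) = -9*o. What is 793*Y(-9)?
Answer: 64233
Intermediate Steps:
793*Y(-9) = 793*(-9*(-9)) = 793*81 = 64233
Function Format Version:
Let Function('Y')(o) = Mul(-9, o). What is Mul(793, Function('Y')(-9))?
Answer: 64233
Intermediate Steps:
Mul(793, Function('Y')(-9)) = Mul(793, Mul(-9, -9)) = Mul(793, 81) = 64233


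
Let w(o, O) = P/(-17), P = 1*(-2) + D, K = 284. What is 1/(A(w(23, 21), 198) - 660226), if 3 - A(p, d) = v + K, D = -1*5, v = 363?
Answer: -1/660870 ≈ -1.5132e-6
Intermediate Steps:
D = -5
P = -7 (P = 1*(-2) - 5 = -2 - 5 = -7)
w(o, O) = 7/17 (w(o, O) = -7/(-17) = -7*(-1/17) = 7/17)
A(p, d) = -644 (A(p, d) = 3 - (363 + 284) = 3 - 1*647 = 3 - 647 = -644)
1/(A(w(23, 21), 198) - 660226) = 1/(-644 - 660226) = 1/(-660870) = -1/660870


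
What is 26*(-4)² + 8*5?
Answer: 456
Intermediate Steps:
26*(-4)² + 8*5 = 26*16 + 40 = 416 + 40 = 456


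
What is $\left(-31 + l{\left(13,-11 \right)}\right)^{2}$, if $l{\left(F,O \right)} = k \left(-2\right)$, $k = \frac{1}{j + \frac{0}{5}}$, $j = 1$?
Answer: $1089$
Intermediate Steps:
$k = 1$ ($k = \frac{1}{1 + \frac{0}{5}} = \frac{1}{1 + 0 \cdot \frac{1}{5}} = \frac{1}{1 + 0} = 1^{-1} = 1$)
$l{\left(F,O \right)} = -2$ ($l{\left(F,O \right)} = 1 \left(-2\right) = -2$)
$\left(-31 + l{\left(13,-11 \right)}\right)^{2} = \left(-31 - 2\right)^{2} = \left(-33\right)^{2} = 1089$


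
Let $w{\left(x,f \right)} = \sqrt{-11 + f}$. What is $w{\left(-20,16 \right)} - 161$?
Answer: $-161 + \sqrt{5} \approx -158.76$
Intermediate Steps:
$w{\left(-20,16 \right)} - 161 = \sqrt{-11 + 16} - 161 = \sqrt{5} - 161 = -161 + \sqrt{5}$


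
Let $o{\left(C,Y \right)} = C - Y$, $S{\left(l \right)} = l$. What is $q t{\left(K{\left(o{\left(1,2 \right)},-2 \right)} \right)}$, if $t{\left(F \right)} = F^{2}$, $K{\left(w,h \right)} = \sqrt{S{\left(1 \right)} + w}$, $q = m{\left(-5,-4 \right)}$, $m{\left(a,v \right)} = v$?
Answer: $0$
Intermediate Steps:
$q = -4$
$K{\left(w,h \right)} = \sqrt{1 + w}$
$q t{\left(K{\left(o{\left(1,2 \right)},-2 \right)} \right)} = - 4 \left(\sqrt{1 + \left(1 - 2\right)}\right)^{2} = - 4 \left(\sqrt{1 - 1}\right)^{2} = - 4 \left(\sqrt{0}\right)^{2} = - 4 \cdot 0^{2} = \left(-4\right) 0 = 0$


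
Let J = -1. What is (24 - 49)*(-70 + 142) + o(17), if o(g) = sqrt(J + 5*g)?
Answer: -1800 + 2*sqrt(21) ≈ -1790.8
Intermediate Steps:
o(g) = sqrt(-1 + 5*g)
(24 - 49)*(-70 + 142) + o(17) = (24 - 49)*(-70 + 142) + sqrt(-1 + 5*17) = -25*72 + sqrt(-1 + 85) = -1800 + sqrt(84) = -1800 + 2*sqrt(21)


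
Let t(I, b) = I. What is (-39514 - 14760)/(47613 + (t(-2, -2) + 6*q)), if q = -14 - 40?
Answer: -54274/47287 ≈ -1.1478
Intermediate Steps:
q = -54
(-39514 - 14760)/(47613 + (t(-2, -2) + 6*q)) = (-39514 - 14760)/(47613 + (-2 + 6*(-54))) = -54274/(47613 + (-2 - 324)) = -54274/(47613 - 326) = -54274/47287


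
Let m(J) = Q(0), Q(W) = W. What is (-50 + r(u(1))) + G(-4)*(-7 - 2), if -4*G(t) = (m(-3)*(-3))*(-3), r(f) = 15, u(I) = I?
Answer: -35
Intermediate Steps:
m(J) = 0
G(t) = 0 (G(t) = -0*(-3)*(-3)/4 = -0*(-3) = -1/4*0 = 0)
(-50 + r(u(1))) + G(-4)*(-7 - 2) = (-50 + 15) + 0*(-7 - 2) = -35 + 0*(-9) = -35 + 0 = -35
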